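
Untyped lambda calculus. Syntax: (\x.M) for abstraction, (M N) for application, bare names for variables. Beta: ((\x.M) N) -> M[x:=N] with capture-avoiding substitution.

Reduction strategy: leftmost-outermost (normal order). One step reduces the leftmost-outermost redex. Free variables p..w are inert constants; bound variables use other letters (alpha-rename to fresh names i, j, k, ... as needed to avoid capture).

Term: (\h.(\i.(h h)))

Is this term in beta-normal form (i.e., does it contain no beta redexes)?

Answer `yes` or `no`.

Answer: yes

Derivation:
Term: (\h.(\i.(h h)))
No beta redexes found.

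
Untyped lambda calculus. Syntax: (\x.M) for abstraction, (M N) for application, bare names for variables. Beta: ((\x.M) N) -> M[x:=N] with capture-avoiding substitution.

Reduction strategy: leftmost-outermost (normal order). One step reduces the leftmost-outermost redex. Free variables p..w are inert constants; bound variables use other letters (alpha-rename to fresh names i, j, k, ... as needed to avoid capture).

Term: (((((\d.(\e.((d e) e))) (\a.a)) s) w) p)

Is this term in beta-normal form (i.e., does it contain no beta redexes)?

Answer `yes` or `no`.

Answer: no

Derivation:
Term: (((((\d.(\e.((d e) e))) (\a.a)) s) w) p)
Found 1 beta redex(es).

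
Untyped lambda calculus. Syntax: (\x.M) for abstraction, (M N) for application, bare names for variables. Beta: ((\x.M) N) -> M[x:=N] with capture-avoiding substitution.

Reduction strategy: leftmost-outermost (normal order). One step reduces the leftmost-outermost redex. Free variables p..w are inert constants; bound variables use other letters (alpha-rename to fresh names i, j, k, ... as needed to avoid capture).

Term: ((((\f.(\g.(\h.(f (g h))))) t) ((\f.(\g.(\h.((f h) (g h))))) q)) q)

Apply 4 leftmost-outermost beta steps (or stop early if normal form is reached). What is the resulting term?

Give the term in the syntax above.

Step 0: ((((\f.(\g.(\h.(f (g h))))) t) ((\f.(\g.(\h.((f h) (g h))))) q)) q)
Step 1: (((\g.(\h.(t (g h)))) ((\f.(\g.(\h.((f h) (g h))))) q)) q)
Step 2: ((\h.(t (((\f.(\g.(\h.((f h) (g h))))) q) h))) q)
Step 3: (t (((\f.(\g.(\h.((f h) (g h))))) q) q))
Step 4: (t ((\g.(\h.((q h) (g h)))) q))

Answer: (t ((\g.(\h.((q h) (g h)))) q))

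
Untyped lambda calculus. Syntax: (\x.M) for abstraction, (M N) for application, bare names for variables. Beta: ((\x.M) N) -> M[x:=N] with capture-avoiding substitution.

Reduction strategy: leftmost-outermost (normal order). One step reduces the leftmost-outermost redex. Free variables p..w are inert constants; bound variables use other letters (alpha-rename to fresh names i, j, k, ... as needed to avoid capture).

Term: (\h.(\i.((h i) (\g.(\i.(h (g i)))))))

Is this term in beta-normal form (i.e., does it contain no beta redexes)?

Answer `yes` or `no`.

Term: (\h.(\i.((h i) (\g.(\i.(h (g i)))))))
No beta redexes found.

Answer: yes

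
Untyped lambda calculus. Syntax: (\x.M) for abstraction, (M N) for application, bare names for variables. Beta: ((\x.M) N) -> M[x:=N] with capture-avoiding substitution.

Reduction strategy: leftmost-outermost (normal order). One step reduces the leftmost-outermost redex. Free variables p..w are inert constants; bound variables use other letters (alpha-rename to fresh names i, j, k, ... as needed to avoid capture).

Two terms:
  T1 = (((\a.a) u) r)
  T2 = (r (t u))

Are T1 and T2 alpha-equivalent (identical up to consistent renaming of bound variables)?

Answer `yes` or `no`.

Term 1: (((\a.a) u) r)
Term 2: (r (t u))
Alpha-equivalence: compare structure up to binder renaming.
Result: False

Answer: no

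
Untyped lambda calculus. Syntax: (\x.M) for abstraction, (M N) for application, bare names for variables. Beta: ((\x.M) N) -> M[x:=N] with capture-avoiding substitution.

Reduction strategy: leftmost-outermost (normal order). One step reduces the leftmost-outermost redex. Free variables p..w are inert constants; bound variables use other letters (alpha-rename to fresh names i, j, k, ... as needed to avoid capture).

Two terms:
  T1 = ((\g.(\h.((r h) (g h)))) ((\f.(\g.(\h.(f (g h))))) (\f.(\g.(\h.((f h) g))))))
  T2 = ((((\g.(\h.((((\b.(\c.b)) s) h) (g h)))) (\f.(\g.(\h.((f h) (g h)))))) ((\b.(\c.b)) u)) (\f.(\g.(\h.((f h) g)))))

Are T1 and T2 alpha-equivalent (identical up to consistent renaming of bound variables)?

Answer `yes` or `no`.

Answer: no

Derivation:
Term 1: ((\g.(\h.((r h) (g h)))) ((\f.(\g.(\h.(f (g h))))) (\f.(\g.(\h.((f h) g))))))
Term 2: ((((\g.(\h.((((\b.(\c.b)) s) h) (g h)))) (\f.(\g.(\h.((f h) (g h)))))) ((\b.(\c.b)) u)) (\f.(\g.(\h.((f h) g)))))
Alpha-equivalence: compare structure up to binder renaming.
Result: False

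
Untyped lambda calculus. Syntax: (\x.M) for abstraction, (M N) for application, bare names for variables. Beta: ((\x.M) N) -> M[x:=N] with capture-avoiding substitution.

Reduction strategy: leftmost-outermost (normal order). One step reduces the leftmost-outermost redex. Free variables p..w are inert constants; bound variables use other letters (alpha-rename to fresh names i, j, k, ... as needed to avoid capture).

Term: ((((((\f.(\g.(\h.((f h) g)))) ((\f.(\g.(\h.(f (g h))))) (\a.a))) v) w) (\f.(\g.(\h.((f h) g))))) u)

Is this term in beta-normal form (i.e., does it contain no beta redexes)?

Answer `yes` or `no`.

Term: ((((((\f.(\g.(\h.((f h) g)))) ((\f.(\g.(\h.(f (g h))))) (\a.a))) v) w) (\f.(\g.(\h.((f h) g))))) u)
Found 2 beta redex(es).

Answer: no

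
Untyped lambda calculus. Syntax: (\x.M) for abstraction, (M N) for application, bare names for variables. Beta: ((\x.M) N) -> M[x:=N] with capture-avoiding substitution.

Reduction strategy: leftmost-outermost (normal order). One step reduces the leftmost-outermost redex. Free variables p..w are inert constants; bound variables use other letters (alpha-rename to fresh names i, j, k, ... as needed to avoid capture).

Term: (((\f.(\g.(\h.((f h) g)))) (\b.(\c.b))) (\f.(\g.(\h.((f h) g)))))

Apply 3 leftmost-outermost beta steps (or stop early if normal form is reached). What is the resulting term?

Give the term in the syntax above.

Step 0: (((\f.(\g.(\h.((f h) g)))) (\b.(\c.b))) (\f.(\g.(\h.((f h) g)))))
Step 1: ((\g.(\h.(((\b.(\c.b)) h) g))) (\f.(\g.(\h.((f h) g)))))
Step 2: (\h.(((\b.(\c.b)) h) (\f.(\g.(\h.((f h) g))))))
Step 3: (\h.((\c.h) (\f.(\g.(\h.((f h) g))))))

Answer: (\h.((\c.h) (\f.(\g.(\h.((f h) g))))))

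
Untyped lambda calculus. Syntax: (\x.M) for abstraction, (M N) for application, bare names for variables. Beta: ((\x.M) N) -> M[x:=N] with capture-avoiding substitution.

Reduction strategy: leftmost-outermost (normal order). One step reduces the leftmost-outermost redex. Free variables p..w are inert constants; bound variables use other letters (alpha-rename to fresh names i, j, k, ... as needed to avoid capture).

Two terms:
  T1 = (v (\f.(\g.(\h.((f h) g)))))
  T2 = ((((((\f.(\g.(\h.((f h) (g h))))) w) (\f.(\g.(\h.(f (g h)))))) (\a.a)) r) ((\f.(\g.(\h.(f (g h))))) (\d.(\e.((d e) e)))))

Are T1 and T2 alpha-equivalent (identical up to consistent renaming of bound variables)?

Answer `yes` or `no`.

Term 1: (v (\f.(\g.(\h.((f h) g)))))
Term 2: ((((((\f.(\g.(\h.((f h) (g h))))) w) (\f.(\g.(\h.(f (g h)))))) (\a.a)) r) ((\f.(\g.(\h.(f (g h))))) (\d.(\e.((d e) e)))))
Alpha-equivalence: compare structure up to binder renaming.
Result: False

Answer: no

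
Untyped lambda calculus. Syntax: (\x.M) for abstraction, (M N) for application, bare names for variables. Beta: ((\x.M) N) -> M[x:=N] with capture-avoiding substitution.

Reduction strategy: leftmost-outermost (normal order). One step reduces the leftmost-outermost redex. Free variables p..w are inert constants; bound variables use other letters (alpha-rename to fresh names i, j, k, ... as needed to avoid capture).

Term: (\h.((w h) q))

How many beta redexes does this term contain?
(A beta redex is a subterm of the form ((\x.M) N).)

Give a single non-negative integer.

Term: (\h.((w h) q))
  (no redexes)
Total redexes: 0

Answer: 0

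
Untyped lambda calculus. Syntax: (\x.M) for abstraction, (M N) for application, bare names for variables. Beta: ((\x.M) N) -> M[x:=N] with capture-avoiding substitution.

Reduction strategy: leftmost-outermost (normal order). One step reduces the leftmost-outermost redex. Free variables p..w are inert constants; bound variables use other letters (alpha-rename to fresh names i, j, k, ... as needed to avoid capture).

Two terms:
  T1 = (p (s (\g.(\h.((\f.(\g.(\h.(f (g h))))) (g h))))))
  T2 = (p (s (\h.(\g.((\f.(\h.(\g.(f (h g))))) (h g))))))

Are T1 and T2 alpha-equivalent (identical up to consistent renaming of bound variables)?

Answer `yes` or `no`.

Answer: yes

Derivation:
Term 1: (p (s (\g.(\h.((\f.(\g.(\h.(f (g h))))) (g h))))))
Term 2: (p (s (\h.(\g.((\f.(\h.(\g.(f (h g))))) (h g))))))
Alpha-equivalence: compare structure up to binder renaming.
Result: True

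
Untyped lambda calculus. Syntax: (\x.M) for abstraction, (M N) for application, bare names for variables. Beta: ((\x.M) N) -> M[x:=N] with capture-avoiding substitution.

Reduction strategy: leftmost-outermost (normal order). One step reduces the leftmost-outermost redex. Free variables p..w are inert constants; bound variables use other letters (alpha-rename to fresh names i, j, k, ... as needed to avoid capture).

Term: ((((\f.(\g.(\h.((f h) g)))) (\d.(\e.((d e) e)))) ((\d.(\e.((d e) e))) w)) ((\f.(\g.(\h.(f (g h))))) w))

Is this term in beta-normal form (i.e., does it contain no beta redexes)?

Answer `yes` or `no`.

Answer: no

Derivation:
Term: ((((\f.(\g.(\h.((f h) g)))) (\d.(\e.((d e) e)))) ((\d.(\e.((d e) e))) w)) ((\f.(\g.(\h.(f (g h))))) w))
Found 3 beta redex(es).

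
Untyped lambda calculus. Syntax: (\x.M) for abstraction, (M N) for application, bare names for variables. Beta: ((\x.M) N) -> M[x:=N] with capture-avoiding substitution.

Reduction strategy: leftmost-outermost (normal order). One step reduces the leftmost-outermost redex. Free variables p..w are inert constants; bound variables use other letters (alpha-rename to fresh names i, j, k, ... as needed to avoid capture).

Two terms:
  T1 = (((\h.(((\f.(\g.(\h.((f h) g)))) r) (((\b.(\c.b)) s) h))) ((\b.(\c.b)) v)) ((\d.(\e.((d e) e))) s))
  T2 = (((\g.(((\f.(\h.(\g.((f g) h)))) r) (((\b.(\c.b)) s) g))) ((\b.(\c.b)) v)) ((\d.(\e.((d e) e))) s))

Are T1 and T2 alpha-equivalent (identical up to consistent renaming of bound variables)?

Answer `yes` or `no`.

Answer: yes

Derivation:
Term 1: (((\h.(((\f.(\g.(\h.((f h) g)))) r) (((\b.(\c.b)) s) h))) ((\b.(\c.b)) v)) ((\d.(\e.((d e) e))) s))
Term 2: (((\g.(((\f.(\h.(\g.((f g) h)))) r) (((\b.(\c.b)) s) g))) ((\b.(\c.b)) v)) ((\d.(\e.((d e) e))) s))
Alpha-equivalence: compare structure up to binder renaming.
Result: True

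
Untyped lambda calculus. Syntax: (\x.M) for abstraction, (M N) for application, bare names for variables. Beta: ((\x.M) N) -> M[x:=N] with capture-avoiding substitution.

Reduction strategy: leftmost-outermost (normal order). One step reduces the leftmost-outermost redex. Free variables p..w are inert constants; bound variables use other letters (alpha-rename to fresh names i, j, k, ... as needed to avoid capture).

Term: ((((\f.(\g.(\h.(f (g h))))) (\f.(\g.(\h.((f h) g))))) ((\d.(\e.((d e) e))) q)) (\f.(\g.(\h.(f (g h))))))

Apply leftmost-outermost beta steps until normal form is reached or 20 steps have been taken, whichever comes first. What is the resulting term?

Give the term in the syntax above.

Answer: (\g.(\h.((((q (\f.(\g.(\h.(f (g h)))))) (\f.(\g.(\h.(f (g h)))))) h) g)))

Derivation:
Step 0: ((((\f.(\g.(\h.(f (g h))))) (\f.(\g.(\h.((f h) g))))) ((\d.(\e.((d e) e))) q)) (\f.(\g.(\h.(f (g h))))))
Step 1: (((\g.(\h.((\f.(\g.(\h.((f h) g)))) (g h)))) ((\d.(\e.((d e) e))) q)) (\f.(\g.(\h.(f (g h))))))
Step 2: ((\h.((\f.(\g.(\h.((f h) g)))) (((\d.(\e.((d e) e))) q) h))) (\f.(\g.(\h.(f (g h))))))
Step 3: ((\f.(\g.(\h.((f h) g)))) (((\d.(\e.((d e) e))) q) (\f.(\g.(\h.(f (g h)))))))
Step 4: (\g.(\h.(((((\d.(\e.((d e) e))) q) (\f.(\g.(\h.(f (g h)))))) h) g)))
Step 5: (\g.(\h.((((\e.((q e) e)) (\f.(\g.(\h.(f (g h)))))) h) g)))
Step 6: (\g.(\h.((((q (\f.(\g.(\h.(f (g h)))))) (\f.(\g.(\h.(f (g h)))))) h) g)))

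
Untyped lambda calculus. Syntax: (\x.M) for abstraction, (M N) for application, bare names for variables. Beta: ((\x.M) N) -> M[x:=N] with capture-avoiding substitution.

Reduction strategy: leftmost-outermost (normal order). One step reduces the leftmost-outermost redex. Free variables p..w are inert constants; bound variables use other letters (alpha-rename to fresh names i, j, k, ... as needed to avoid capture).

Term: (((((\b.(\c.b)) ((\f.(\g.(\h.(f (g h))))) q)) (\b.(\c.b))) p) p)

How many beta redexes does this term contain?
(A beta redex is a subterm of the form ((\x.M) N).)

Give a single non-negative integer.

Term: (((((\b.(\c.b)) ((\f.(\g.(\h.(f (g h))))) q)) (\b.(\c.b))) p) p)
  Redex: ((\b.(\c.b)) ((\f.(\g.(\h.(f (g h))))) q))
  Redex: ((\f.(\g.(\h.(f (g h))))) q)
Total redexes: 2

Answer: 2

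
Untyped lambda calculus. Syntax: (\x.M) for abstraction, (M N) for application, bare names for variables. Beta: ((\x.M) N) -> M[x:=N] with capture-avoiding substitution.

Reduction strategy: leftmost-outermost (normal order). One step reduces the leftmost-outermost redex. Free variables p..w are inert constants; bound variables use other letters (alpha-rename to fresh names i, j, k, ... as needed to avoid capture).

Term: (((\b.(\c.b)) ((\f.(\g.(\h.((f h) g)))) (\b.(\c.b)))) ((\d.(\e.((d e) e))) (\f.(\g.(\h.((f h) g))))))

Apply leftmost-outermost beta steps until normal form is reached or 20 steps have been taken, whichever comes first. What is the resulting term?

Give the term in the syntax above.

Step 0: (((\b.(\c.b)) ((\f.(\g.(\h.((f h) g)))) (\b.(\c.b)))) ((\d.(\e.((d e) e))) (\f.(\g.(\h.((f h) g))))))
Step 1: ((\c.((\f.(\g.(\h.((f h) g)))) (\b.(\c.b)))) ((\d.(\e.((d e) e))) (\f.(\g.(\h.((f h) g))))))
Step 2: ((\f.(\g.(\h.((f h) g)))) (\b.(\c.b)))
Step 3: (\g.(\h.(((\b.(\c.b)) h) g)))
Step 4: (\g.(\h.((\c.h) g)))
Step 5: (\g.(\h.h))

Answer: (\g.(\h.h))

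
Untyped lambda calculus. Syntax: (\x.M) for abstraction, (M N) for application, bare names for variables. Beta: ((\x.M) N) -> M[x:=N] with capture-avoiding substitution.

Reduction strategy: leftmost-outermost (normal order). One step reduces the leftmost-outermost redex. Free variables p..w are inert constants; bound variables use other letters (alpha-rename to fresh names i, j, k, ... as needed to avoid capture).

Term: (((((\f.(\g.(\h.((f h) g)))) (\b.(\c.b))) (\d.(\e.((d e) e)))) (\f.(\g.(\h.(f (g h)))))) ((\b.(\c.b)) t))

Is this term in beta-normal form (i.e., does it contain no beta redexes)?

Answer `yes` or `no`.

Term: (((((\f.(\g.(\h.((f h) g)))) (\b.(\c.b))) (\d.(\e.((d e) e)))) (\f.(\g.(\h.(f (g h)))))) ((\b.(\c.b)) t))
Found 2 beta redex(es).

Answer: no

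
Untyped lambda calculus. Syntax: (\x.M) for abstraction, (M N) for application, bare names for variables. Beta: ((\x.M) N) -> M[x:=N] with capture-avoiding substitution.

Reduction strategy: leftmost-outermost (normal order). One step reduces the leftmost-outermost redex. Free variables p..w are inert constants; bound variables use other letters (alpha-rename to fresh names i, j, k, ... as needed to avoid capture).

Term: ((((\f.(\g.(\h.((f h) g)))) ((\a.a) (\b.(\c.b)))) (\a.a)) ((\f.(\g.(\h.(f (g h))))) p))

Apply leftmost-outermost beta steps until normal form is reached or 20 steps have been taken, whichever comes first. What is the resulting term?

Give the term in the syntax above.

Answer: (\g.(\h.(p (g h))))

Derivation:
Step 0: ((((\f.(\g.(\h.((f h) g)))) ((\a.a) (\b.(\c.b)))) (\a.a)) ((\f.(\g.(\h.(f (g h))))) p))
Step 1: (((\g.(\h.((((\a.a) (\b.(\c.b))) h) g))) (\a.a)) ((\f.(\g.(\h.(f (g h))))) p))
Step 2: ((\h.((((\a.a) (\b.(\c.b))) h) (\a.a))) ((\f.(\g.(\h.(f (g h))))) p))
Step 3: ((((\a.a) (\b.(\c.b))) ((\f.(\g.(\h.(f (g h))))) p)) (\a.a))
Step 4: (((\b.(\c.b)) ((\f.(\g.(\h.(f (g h))))) p)) (\a.a))
Step 5: ((\c.((\f.(\g.(\h.(f (g h))))) p)) (\a.a))
Step 6: ((\f.(\g.(\h.(f (g h))))) p)
Step 7: (\g.(\h.(p (g h))))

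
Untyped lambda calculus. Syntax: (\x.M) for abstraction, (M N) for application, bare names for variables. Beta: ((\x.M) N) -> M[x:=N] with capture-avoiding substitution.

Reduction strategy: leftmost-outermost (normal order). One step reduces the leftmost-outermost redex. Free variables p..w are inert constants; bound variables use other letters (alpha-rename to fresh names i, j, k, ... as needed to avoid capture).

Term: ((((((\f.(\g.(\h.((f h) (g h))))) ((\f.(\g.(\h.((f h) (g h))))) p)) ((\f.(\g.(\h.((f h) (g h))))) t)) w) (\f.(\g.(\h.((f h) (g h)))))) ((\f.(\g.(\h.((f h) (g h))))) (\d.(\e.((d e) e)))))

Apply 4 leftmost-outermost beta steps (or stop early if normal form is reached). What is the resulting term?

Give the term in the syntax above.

Step 0: ((((((\f.(\g.(\h.((f h) (g h))))) ((\f.(\g.(\h.((f h) (g h))))) p)) ((\f.(\g.(\h.((f h) (g h))))) t)) w) (\f.(\g.(\h.((f h) (g h)))))) ((\f.(\g.(\h.((f h) (g h))))) (\d.(\e.((d e) e)))))
Step 1: (((((\g.(\h.((((\f.(\g.(\h.((f h) (g h))))) p) h) (g h)))) ((\f.(\g.(\h.((f h) (g h))))) t)) w) (\f.(\g.(\h.((f h) (g h)))))) ((\f.(\g.(\h.((f h) (g h))))) (\d.(\e.((d e) e)))))
Step 2: ((((\h.((((\f.(\g.(\h.((f h) (g h))))) p) h) (((\f.(\g.(\h.((f h) (g h))))) t) h))) w) (\f.(\g.(\h.((f h) (g h)))))) ((\f.(\g.(\h.((f h) (g h))))) (\d.(\e.((d e) e)))))
Step 3: ((((((\f.(\g.(\h.((f h) (g h))))) p) w) (((\f.(\g.(\h.((f h) (g h))))) t) w)) (\f.(\g.(\h.((f h) (g h)))))) ((\f.(\g.(\h.((f h) (g h))))) (\d.(\e.((d e) e)))))
Step 4: (((((\g.(\h.((p h) (g h)))) w) (((\f.(\g.(\h.((f h) (g h))))) t) w)) (\f.(\g.(\h.((f h) (g h)))))) ((\f.(\g.(\h.((f h) (g h))))) (\d.(\e.((d e) e)))))

Answer: (((((\g.(\h.((p h) (g h)))) w) (((\f.(\g.(\h.((f h) (g h))))) t) w)) (\f.(\g.(\h.((f h) (g h)))))) ((\f.(\g.(\h.((f h) (g h))))) (\d.(\e.((d e) e)))))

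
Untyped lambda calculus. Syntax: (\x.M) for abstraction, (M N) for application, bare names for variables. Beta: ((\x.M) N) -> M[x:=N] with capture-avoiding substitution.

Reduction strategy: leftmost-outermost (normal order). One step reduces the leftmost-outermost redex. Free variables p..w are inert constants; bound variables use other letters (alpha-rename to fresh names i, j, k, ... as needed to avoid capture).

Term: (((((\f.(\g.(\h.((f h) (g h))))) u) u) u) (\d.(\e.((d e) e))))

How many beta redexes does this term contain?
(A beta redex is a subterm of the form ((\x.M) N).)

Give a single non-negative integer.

Term: (((((\f.(\g.(\h.((f h) (g h))))) u) u) u) (\d.(\e.((d e) e))))
  Redex: ((\f.(\g.(\h.((f h) (g h))))) u)
Total redexes: 1

Answer: 1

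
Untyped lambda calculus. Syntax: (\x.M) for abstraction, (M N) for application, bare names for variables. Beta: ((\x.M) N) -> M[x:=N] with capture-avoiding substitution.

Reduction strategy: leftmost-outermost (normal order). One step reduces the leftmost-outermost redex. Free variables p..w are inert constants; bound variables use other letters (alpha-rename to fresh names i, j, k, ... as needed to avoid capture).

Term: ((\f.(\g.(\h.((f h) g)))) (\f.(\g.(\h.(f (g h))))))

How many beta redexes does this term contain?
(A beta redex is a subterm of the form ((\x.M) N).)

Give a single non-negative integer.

Answer: 1

Derivation:
Term: ((\f.(\g.(\h.((f h) g)))) (\f.(\g.(\h.(f (g h))))))
  Redex: ((\f.(\g.(\h.((f h) g)))) (\f.(\g.(\h.(f (g h))))))
Total redexes: 1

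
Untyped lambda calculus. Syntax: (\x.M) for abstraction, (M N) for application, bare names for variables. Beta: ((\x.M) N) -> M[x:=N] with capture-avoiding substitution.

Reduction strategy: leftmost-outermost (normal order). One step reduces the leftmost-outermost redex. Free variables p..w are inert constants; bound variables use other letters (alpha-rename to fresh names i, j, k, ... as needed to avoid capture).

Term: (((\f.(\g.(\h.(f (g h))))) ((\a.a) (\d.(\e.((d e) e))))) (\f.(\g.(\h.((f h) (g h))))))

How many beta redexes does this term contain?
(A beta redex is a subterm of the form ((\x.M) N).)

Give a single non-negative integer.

Answer: 2

Derivation:
Term: (((\f.(\g.(\h.(f (g h))))) ((\a.a) (\d.(\e.((d e) e))))) (\f.(\g.(\h.((f h) (g h))))))
  Redex: ((\f.(\g.(\h.(f (g h))))) ((\a.a) (\d.(\e.((d e) e)))))
  Redex: ((\a.a) (\d.(\e.((d e) e))))
Total redexes: 2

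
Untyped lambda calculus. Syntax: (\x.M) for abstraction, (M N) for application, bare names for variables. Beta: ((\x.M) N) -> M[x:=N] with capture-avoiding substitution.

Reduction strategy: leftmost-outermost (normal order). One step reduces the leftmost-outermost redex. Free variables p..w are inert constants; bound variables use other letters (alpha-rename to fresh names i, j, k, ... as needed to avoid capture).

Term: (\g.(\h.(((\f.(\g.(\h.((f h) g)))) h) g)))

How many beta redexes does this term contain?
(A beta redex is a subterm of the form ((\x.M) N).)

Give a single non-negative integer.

Term: (\g.(\h.(((\f.(\g.(\h.((f h) g)))) h) g)))
  Redex: ((\f.(\g.(\h.((f h) g)))) h)
Total redexes: 1

Answer: 1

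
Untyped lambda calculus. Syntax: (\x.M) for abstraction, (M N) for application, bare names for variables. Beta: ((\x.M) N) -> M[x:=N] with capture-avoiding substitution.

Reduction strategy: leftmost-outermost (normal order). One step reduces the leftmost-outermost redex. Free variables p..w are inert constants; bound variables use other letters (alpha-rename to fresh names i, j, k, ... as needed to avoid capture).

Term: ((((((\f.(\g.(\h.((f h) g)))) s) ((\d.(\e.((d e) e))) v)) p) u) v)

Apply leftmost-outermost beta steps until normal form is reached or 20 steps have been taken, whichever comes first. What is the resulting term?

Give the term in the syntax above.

Step 0: ((((((\f.(\g.(\h.((f h) g)))) s) ((\d.(\e.((d e) e))) v)) p) u) v)
Step 1: (((((\g.(\h.((s h) g))) ((\d.(\e.((d e) e))) v)) p) u) v)
Step 2: ((((\h.((s h) ((\d.(\e.((d e) e))) v))) p) u) v)
Step 3: ((((s p) ((\d.(\e.((d e) e))) v)) u) v)
Step 4: ((((s p) (\e.((v e) e))) u) v)

Answer: ((((s p) (\e.((v e) e))) u) v)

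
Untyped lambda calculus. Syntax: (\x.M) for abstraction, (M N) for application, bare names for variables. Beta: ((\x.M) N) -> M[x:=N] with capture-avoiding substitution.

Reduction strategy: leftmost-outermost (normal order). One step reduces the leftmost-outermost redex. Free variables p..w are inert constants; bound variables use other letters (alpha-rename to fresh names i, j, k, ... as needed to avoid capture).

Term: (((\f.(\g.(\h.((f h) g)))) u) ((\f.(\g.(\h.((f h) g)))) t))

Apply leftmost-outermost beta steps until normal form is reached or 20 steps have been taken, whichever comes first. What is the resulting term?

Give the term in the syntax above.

Answer: (\h.((u h) (\g.(\h.((t h) g)))))

Derivation:
Step 0: (((\f.(\g.(\h.((f h) g)))) u) ((\f.(\g.(\h.((f h) g)))) t))
Step 1: ((\g.(\h.((u h) g))) ((\f.(\g.(\h.((f h) g)))) t))
Step 2: (\h.((u h) ((\f.(\g.(\h.((f h) g)))) t)))
Step 3: (\h.((u h) (\g.(\h.((t h) g)))))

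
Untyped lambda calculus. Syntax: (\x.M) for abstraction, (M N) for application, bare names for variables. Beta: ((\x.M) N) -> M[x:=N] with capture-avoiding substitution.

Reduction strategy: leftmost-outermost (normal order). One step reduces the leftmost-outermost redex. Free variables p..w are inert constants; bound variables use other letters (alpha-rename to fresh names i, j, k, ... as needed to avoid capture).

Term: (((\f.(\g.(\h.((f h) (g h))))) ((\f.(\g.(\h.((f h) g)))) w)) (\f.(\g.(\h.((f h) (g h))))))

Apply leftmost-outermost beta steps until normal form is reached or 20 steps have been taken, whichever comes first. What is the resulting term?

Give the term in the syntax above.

Step 0: (((\f.(\g.(\h.((f h) (g h))))) ((\f.(\g.(\h.((f h) g)))) w)) (\f.(\g.(\h.((f h) (g h))))))
Step 1: ((\g.(\h.((((\f.(\g.(\h.((f h) g)))) w) h) (g h)))) (\f.(\g.(\h.((f h) (g h))))))
Step 2: (\h.((((\f.(\g.(\h.((f h) g)))) w) h) ((\f.(\g.(\h.((f h) (g h))))) h)))
Step 3: (\h.(((\g.(\h.((w h) g))) h) ((\f.(\g.(\h.((f h) (g h))))) h)))
Step 4: (\h.((\i.((w i) h)) ((\f.(\g.(\h.((f h) (g h))))) h)))
Step 5: (\h.((w ((\f.(\g.(\h.((f h) (g h))))) h)) h))
Step 6: (\h.((w (\g.(\i.((h i) (g i))))) h))

Answer: (\h.((w (\g.(\i.((h i) (g i))))) h))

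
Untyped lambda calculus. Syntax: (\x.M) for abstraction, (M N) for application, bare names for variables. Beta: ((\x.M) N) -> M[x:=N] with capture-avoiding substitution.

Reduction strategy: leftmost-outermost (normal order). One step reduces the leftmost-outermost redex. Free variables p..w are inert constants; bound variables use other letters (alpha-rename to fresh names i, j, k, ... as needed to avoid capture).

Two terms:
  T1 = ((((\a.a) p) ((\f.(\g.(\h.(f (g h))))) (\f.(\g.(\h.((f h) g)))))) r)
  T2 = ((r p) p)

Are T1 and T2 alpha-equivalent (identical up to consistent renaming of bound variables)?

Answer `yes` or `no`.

Answer: no

Derivation:
Term 1: ((((\a.a) p) ((\f.(\g.(\h.(f (g h))))) (\f.(\g.(\h.((f h) g)))))) r)
Term 2: ((r p) p)
Alpha-equivalence: compare structure up to binder renaming.
Result: False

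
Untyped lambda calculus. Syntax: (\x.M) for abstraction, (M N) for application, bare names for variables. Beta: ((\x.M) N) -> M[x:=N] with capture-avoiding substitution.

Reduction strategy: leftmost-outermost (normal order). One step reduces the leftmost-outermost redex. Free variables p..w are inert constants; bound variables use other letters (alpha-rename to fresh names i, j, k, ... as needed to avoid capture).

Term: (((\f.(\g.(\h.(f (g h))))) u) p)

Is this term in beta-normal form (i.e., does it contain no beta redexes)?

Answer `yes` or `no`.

Answer: no

Derivation:
Term: (((\f.(\g.(\h.(f (g h))))) u) p)
Found 1 beta redex(es).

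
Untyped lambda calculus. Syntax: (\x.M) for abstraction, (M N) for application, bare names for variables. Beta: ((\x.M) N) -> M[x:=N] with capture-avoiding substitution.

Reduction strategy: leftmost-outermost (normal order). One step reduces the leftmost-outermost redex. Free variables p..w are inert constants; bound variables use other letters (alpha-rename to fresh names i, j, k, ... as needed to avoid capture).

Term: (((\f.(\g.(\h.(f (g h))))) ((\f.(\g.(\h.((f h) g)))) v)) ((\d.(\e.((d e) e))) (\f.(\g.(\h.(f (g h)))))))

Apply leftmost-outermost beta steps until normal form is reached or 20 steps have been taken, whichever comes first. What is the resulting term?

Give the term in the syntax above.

Answer: (\h.(\i.((v i) (\i.(h (h i))))))

Derivation:
Step 0: (((\f.(\g.(\h.(f (g h))))) ((\f.(\g.(\h.((f h) g)))) v)) ((\d.(\e.((d e) e))) (\f.(\g.(\h.(f (g h)))))))
Step 1: ((\g.(\h.(((\f.(\g.(\h.((f h) g)))) v) (g h)))) ((\d.(\e.((d e) e))) (\f.(\g.(\h.(f (g h)))))))
Step 2: (\h.(((\f.(\g.(\h.((f h) g)))) v) (((\d.(\e.((d e) e))) (\f.(\g.(\h.(f (g h)))))) h)))
Step 3: (\h.((\g.(\h.((v h) g))) (((\d.(\e.((d e) e))) (\f.(\g.(\h.(f (g h)))))) h)))
Step 4: (\h.(\i.((v i) (((\d.(\e.((d e) e))) (\f.(\g.(\h.(f (g h)))))) h))))
Step 5: (\h.(\i.((v i) ((\e.(((\f.(\g.(\h.(f (g h))))) e) e)) h))))
Step 6: (\h.(\i.((v i) (((\f.(\g.(\h.(f (g h))))) h) h))))
Step 7: (\h.(\i.((v i) ((\g.(\i.(h (g i)))) h))))
Step 8: (\h.(\i.((v i) (\i.(h (h i))))))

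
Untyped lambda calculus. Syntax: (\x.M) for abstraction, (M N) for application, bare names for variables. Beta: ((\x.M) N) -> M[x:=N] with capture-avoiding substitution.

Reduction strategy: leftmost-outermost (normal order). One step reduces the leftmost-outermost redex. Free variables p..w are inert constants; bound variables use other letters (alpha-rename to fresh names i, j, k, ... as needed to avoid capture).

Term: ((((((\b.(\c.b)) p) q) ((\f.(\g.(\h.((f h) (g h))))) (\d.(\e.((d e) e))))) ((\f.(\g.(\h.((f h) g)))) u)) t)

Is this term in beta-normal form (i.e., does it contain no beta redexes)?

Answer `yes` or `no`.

Answer: no

Derivation:
Term: ((((((\b.(\c.b)) p) q) ((\f.(\g.(\h.((f h) (g h))))) (\d.(\e.((d e) e))))) ((\f.(\g.(\h.((f h) g)))) u)) t)
Found 3 beta redex(es).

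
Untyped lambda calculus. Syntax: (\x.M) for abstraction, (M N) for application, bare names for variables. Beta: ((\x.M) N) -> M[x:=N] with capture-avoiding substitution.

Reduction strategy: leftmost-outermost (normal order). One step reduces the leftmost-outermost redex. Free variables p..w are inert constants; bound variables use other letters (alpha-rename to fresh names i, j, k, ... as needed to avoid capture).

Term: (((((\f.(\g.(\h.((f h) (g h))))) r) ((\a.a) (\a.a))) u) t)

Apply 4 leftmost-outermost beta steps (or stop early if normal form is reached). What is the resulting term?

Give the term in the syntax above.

Answer: (((r u) ((\a.a) u)) t)

Derivation:
Step 0: (((((\f.(\g.(\h.((f h) (g h))))) r) ((\a.a) (\a.a))) u) t)
Step 1: ((((\g.(\h.((r h) (g h)))) ((\a.a) (\a.a))) u) t)
Step 2: (((\h.((r h) (((\a.a) (\a.a)) h))) u) t)
Step 3: (((r u) (((\a.a) (\a.a)) u)) t)
Step 4: (((r u) ((\a.a) u)) t)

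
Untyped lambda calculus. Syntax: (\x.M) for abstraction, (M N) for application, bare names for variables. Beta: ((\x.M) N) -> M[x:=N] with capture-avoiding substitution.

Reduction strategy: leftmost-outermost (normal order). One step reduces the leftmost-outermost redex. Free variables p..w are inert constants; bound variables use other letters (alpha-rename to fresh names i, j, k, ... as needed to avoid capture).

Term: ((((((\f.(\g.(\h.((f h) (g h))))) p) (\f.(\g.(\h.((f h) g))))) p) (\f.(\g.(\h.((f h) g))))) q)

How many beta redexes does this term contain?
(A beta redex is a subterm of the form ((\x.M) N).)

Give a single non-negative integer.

Term: ((((((\f.(\g.(\h.((f h) (g h))))) p) (\f.(\g.(\h.((f h) g))))) p) (\f.(\g.(\h.((f h) g))))) q)
  Redex: ((\f.(\g.(\h.((f h) (g h))))) p)
Total redexes: 1

Answer: 1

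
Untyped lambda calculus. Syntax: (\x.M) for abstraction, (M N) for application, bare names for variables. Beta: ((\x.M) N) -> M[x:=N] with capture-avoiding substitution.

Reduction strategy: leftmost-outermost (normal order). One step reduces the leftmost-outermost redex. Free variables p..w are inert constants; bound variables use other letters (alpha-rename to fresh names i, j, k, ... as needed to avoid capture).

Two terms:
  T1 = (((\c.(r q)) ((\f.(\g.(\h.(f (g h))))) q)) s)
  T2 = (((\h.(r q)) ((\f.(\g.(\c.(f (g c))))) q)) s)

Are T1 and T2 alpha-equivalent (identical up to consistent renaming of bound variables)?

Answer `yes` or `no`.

Term 1: (((\c.(r q)) ((\f.(\g.(\h.(f (g h))))) q)) s)
Term 2: (((\h.(r q)) ((\f.(\g.(\c.(f (g c))))) q)) s)
Alpha-equivalence: compare structure up to binder renaming.
Result: True

Answer: yes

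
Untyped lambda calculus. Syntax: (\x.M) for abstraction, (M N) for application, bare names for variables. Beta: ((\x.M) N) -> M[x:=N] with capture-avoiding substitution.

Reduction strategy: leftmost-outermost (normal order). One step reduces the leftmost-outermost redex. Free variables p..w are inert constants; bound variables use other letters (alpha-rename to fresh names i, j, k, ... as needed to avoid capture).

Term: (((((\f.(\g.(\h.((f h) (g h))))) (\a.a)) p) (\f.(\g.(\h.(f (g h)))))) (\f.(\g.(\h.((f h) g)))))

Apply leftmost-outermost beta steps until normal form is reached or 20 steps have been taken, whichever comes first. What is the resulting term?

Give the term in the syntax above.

Step 0: (((((\f.(\g.(\h.((f h) (g h))))) (\a.a)) p) (\f.(\g.(\h.(f (g h)))))) (\f.(\g.(\h.((f h) g)))))
Step 1: ((((\g.(\h.(((\a.a) h) (g h)))) p) (\f.(\g.(\h.(f (g h)))))) (\f.(\g.(\h.((f h) g)))))
Step 2: (((\h.(((\a.a) h) (p h))) (\f.(\g.(\h.(f (g h)))))) (\f.(\g.(\h.((f h) g)))))
Step 3: ((((\a.a) (\f.(\g.(\h.(f (g h)))))) (p (\f.(\g.(\h.(f (g h))))))) (\f.(\g.(\h.((f h) g)))))
Step 4: (((\f.(\g.(\h.(f (g h))))) (p (\f.(\g.(\h.(f (g h))))))) (\f.(\g.(\h.((f h) g)))))
Step 5: ((\g.(\h.((p (\f.(\g.(\h.(f (g h)))))) (g h)))) (\f.(\g.(\h.((f h) g)))))
Step 6: (\h.((p (\f.(\g.(\h.(f (g h)))))) ((\f.(\g.(\h.((f h) g)))) h)))
Step 7: (\h.((p (\f.(\g.(\h.(f (g h)))))) (\g.(\i.((h i) g)))))

Answer: (\h.((p (\f.(\g.(\h.(f (g h)))))) (\g.(\i.((h i) g)))))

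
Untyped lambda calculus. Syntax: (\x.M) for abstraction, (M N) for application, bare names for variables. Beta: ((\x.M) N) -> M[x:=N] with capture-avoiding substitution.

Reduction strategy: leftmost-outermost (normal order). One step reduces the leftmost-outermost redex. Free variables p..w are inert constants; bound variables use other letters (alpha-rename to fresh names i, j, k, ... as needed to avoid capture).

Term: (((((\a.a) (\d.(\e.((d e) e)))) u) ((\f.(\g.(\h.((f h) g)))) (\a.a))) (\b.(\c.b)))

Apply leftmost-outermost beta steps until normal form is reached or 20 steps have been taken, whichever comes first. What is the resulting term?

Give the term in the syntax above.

Step 0: (((((\a.a) (\d.(\e.((d e) e)))) u) ((\f.(\g.(\h.((f h) g)))) (\a.a))) (\b.(\c.b)))
Step 1: ((((\d.(\e.((d e) e))) u) ((\f.(\g.(\h.((f h) g)))) (\a.a))) (\b.(\c.b)))
Step 2: (((\e.((u e) e)) ((\f.(\g.(\h.((f h) g)))) (\a.a))) (\b.(\c.b)))
Step 3: (((u ((\f.(\g.(\h.((f h) g)))) (\a.a))) ((\f.(\g.(\h.((f h) g)))) (\a.a))) (\b.(\c.b)))
Step 4: (((u (\g.(\h.(((\a.a) h) g)))) ((\f.(\g.(\h.((f h) g)))) (\a.a))) (\b.(\c.b)))
Step 5: (((u (\g.(\h.(h g)))) ((\f.(\g.(\h.((f h) g)))) (\a.a))) (\b.(\c.b)))
Step 6: (((u (\g.(\h.(h g)))) (\g.(\h.(((\a.a) h) g)))) (\b.(\c.b)))
Step 7: (((u (\g.(\h.(h g)))) (\g.(\h.(h g)))) (\b.(\c.b)))

Answer: (((u (\g.(\h.(h g)))) (\g.(\h.(h g)))) (\b.(\c.b)))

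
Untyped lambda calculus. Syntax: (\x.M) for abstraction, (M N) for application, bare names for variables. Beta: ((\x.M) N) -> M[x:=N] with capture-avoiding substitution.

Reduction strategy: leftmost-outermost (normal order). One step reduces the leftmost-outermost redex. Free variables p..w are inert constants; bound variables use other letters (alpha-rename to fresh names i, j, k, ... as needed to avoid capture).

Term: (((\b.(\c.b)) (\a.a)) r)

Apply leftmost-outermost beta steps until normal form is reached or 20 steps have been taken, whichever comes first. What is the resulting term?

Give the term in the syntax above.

Answer: (\a.a)

Derivation:
Step 0: (((\b.(\c.b)) (\a.a)) r)
Step 1: ((\c.(\a.a)) r)
Step 2: (\a.a)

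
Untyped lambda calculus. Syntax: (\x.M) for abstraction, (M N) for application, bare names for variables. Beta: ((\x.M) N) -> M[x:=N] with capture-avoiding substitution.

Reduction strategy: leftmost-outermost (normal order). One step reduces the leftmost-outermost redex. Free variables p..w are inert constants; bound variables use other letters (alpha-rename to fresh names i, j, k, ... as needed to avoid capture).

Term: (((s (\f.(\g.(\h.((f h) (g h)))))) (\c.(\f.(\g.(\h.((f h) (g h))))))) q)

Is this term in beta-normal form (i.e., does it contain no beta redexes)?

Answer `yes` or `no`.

Term: (((s (\f.(\g.(\h.((f h) (g h)))))) (\c.(\f.(\g.(\h.((f h) (g h))))))) q)
No beta redexes found.

Answer: yes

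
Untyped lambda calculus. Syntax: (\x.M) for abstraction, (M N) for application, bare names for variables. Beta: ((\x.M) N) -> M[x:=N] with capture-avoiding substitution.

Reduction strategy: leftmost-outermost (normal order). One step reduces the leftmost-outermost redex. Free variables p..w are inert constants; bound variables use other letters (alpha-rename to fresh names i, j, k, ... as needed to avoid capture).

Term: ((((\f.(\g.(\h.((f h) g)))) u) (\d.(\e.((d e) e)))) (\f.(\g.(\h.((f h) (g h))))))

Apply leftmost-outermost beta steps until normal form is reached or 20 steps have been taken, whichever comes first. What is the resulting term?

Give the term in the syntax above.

Step 0: ((((\f.(\g.(\h.((f h) g)))) u) (\d.(\e.((d e) e)))) (\f.(\g.(\h.((f h) (g h))))))
Step 1: (((\g.(\h.((u h) g))) (\d.(\e.((d e) e)))) (\f.(\g.(\h.((f h) (g h))))))
Step 2: ((\h.((u h) (\d.(\e.((d e) e))))) (\f.(\g.(\h.((f h) (g h))))))
Step 3: ((u (\f.(\g.(\h.((f h) (g h)))))) (\d.(\e.((d e) e))))

Answer: ((u (\f.(\g.(\h.((f h) (g h)))))) (\d.(\e.((d e) e))))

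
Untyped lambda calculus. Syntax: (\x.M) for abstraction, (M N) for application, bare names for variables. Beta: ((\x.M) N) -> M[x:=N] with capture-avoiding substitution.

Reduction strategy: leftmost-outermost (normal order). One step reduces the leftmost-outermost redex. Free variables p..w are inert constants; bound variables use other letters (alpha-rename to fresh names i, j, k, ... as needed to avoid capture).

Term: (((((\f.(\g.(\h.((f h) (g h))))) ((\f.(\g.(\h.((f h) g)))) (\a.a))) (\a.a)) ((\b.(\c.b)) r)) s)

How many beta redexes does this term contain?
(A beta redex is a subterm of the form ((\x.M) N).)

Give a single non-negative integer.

Answer: 3

Derivation:
Term: (((((\f.(\g.(\h.((f h) (g h))))) ((\f.(\g.(\h.((f h) g)))) (\a.a))) (\a.a)) ((\b.(\c.b)) r)) s)
  Redex: ((\f.(\g.(\h.((f h) (g h))))) ((\f.(\g.(\h.((f h) g)))) (\a.a)))
  Redex: ((\f.(\g.(\h.((f h) g)))) (\a.a))
  Redex: ((\b.(\c.b)) r)
Total redexes: 3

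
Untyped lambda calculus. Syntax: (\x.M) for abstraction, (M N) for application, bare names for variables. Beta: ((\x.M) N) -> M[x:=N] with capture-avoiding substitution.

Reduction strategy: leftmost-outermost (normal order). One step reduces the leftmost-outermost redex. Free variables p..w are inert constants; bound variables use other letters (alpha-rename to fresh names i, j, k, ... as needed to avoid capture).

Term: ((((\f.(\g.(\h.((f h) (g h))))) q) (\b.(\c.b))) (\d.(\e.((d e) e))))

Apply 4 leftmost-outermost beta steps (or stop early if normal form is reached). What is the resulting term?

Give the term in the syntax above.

Answer: ((q (\d.(\e.((d e) e)))) (\c.(\d.(\e.((d e) e)))))

Derivation:
Step 0: ((((\f.(\g.(\h.((f h) (g h))))) q) (\b.(\c.b))) (\d.(\e.((d e) e))))
Step 1: (((\g.(\h.((q h) (g h)))) (\b.(\c.b))) (\d.(\e.((d e) e))))
Step 2: ((\h.((q h) ((\b.(\c.b)) h))) (\d.(\e.((d e) e))))
Step 3: ((q (\d.(\e.((d e) e)))) ((\b.(\c.b)) (\d.(\e.((d e) e)))))
Step 4: ((q (\d.(\e.((d e) e)))) (\c.(\d.(\e.((d e) e)))))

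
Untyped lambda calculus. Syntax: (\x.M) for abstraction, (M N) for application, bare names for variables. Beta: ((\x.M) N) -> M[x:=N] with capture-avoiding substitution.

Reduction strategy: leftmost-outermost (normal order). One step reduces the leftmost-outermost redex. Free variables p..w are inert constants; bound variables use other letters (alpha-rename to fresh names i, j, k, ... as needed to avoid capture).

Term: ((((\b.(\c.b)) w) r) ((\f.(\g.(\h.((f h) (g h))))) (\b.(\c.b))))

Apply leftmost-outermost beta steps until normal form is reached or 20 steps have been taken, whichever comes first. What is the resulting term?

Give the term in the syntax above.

Answer: (w (\g.(\h.h)))

Derivation:
Step 0: ((((\b.(\c.b)) w) r) ((\f.(\g.(\h.((f h) (g h))))) (\b.(\c.b))))
Step 1: (((\c.w) r) ((\f.(\g.(\h.((f h) (g h))))) (\b.(\c.b))))
Step 2: (w ((\f.(\g.(\h.((f h) (g h))))) (\b.(\c.b))))
Step 3: (w (\g.(\h.(((\b.(\c.b)) h) (g h)))))
Step 4: (w (\g.(\h.((\c.h) (g h)))))
Step 5: (w (\g.(\h.h)))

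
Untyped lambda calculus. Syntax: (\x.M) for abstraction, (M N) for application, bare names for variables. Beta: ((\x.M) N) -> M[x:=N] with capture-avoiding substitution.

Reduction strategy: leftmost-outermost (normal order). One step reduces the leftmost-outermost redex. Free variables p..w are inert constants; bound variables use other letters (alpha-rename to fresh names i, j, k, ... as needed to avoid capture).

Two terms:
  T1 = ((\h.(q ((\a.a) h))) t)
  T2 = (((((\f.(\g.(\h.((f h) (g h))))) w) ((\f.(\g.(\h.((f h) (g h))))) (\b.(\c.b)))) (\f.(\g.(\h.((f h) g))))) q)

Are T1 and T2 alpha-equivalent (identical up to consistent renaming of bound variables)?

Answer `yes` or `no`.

Term 1: ((\h.(q ((\a.a) h))) t)
Term 2: (((((\f.(\g.(\h.((f h) (g h))))) w) ((\f.(\g.(\h.((f h) (g h))))) (\b.(\c.b)))) (\f.(\g.(\h.((f h) g))))) q)
Alpha-equivalence: compare structure up to binder renaming.
Result: False

Answer: no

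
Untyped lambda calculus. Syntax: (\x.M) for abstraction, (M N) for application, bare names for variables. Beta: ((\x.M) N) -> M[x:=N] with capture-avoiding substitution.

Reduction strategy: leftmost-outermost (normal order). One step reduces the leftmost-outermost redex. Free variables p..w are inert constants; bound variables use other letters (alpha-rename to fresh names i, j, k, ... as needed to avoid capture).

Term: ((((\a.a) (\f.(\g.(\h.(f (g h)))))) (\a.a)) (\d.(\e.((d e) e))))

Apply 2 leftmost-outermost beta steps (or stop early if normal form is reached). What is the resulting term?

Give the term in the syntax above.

Step 0: ((((\a.a) (\f.(\g.(\h.(f (g h)))))) (\a.a)) (\d.(\e.((d e) e))))
Step 1: (((\f.(\g.(\h.(f (g h))))) (\a.a)) (\d.(\e.((d e) e))))
Step 2: ((\g.(\h.((\a.a) (g h)))) (\d.(\e.((d e) e))))

Answer: ((\g.(\h.((\a.a) (g h)))) (\d.(\e.((d e) e))))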